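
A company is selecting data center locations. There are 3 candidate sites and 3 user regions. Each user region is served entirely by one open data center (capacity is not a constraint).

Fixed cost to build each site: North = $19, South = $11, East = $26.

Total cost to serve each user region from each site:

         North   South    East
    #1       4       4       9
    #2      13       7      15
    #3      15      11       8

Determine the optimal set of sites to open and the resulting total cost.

For any fixed open set, each user region goes to its cheapest open site; total = fixed + service.
{South}: #1→South 4, #2→South 7, #3→South 11. Service 22; fixed 11; total 33.
{North}: #1→North 4, #2→North 13, #3→North 15. Service 32; fixed 19; total 51.
{North, South}: service 22 + fixed 30 = 52
{North, South, East}: #1→North 4, #2→South 7, #3→East 8. Service 19; fixed 56; total 75.
No other subset beats 33.

Open South only; minimum total cost 33.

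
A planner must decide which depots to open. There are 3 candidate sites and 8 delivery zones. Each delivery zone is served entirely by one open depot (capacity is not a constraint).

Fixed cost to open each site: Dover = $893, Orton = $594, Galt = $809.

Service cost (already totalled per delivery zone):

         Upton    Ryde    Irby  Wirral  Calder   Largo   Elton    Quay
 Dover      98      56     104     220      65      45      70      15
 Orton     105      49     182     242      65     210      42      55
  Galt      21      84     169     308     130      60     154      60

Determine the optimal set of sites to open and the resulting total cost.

Open Orton only; minimum total cost 1544.

For any fixed open set, each delivery zone goes to its cheapest open site; total = fixed + service.
{Orton}: Upton→Orton 105, Ryde→Orton 49, Irby→Orton 182, Wirral→Orton 242, Calder→Orton 65, Largo→Orton 210, Elton→Orton 42, Quay→Orton 55. Service 950; fixed 594; total 1544.
{Dover}: service 673 + fixed 893 = 1566
{Galt}: service 986 + fixed 809 = 1795
{Dover, Orton, Galt}: service 561 + fixed 2296 = 2857
No other subset beats 1544.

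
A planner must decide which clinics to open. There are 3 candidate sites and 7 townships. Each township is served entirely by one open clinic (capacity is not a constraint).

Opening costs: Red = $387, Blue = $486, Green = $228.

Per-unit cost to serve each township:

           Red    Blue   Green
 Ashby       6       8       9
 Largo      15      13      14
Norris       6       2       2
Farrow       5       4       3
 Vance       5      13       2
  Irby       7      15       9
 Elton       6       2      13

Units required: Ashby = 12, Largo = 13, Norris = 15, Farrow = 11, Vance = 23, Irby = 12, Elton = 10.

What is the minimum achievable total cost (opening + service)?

Minimum total cost: 865

For any fixed open set, each township goes to its cheapest open site; total = fixed + service.
{Green}: Ashby→Green 9·12=108, Largo→Green 14·13=182, Norris→Green 2·15=30, Farrow→Green 3·11=33, Vance→Green 2·23=46, Irby→Green 9·12=108, Elton→Green 13·10=130. Service 637; fixed 228; total 865.
{Red}: service 671 + fixed 387 = 1058
{Red, Green}: service 507 + fixed 615 = 1122
{Red, Blue, Green}: Ashby→Red 6·12=72, Largo→Blue 13·13=169, Norris→Blue 2·15=30, Farrow→Green 3·11=33, Vance→Green 2·23=46, Irby→Red 7·12=84, Elton→Blue 2·10=20. Service 454; fixed 1101; total 1555.
(All 7 nonempty subsets were checked; Green only is lowest.)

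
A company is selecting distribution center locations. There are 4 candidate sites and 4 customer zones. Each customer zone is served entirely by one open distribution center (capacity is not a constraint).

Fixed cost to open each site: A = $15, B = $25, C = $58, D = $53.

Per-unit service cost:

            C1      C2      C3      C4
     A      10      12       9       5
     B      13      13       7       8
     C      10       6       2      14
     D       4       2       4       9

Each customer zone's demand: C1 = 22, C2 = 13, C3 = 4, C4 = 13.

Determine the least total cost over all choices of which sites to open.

Minimum total cost: 263

For any fixed open set, each customer zone goes to its cheapest open site; total = fixed + service.
{A, D}: C1→D 4·22=88, C2→D 2·13=26, C3→D 4·4=16, C4→A 5·13=65. Service 195; fixed 68; total 263.
{A, B, D}: C1→D 4·22=88, C2→D 2·13=26, C3→D 4·4=16, C4→A 5·13=65. Service 195; fixed 93; total 288.
{D}: C1→D 4·22=88, C2→D 2·13=26, C3→D 4·4=16, C4→D 9·13=117. Service 247; fixed 53; total 300.
{A, B, C, D}: service 187 + fixed 151 = 338
No other subset beats 263.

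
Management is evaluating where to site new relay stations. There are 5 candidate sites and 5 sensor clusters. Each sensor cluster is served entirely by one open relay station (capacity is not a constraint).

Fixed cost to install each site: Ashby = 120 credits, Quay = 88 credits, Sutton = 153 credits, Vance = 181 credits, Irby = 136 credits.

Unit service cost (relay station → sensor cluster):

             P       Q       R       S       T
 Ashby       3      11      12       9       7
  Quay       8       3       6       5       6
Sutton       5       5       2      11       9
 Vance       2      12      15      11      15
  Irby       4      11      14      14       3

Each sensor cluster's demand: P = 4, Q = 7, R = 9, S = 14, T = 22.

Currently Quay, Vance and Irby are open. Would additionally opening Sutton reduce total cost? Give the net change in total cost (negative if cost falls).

No — net change +117 (cost rises by 117).

Current service cost with {Quay, Vance, Irby}: 219.
Adding Sutton: each sensor cluster re-picks its cheapest; new service cost 183, saving 36.
Extra fixed cost: 153. Net change = 153 − 36 = 117.
(Totals: 624 → 741.)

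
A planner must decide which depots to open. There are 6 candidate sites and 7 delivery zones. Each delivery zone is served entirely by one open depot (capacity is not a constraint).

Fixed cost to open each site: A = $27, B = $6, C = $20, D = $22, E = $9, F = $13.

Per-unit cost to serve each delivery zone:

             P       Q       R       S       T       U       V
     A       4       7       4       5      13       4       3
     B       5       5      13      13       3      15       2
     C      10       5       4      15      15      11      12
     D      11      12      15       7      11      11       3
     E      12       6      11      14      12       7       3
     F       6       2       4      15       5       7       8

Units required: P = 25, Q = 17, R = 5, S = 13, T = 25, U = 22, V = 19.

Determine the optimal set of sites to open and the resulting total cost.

Open A, B and F; minimum total cost 466.

For any fixed open set, each delivery zone goes to its cheapest open site; total = fixed + service.
{A, B, F}: P→A 4·25=100, Q→F 2·17=34, R→A 4·5=20, S→A 5·13=65, T→B 3·25=75, U→A 4·22=88, V→B 2·19=38. Service 420; fixed 46; total 466.
{A, B, E, F}: P→A 4·25=100, Q→F 2·17=34, R→A 4·5=20, S→A 5·13=65, T→B 3·25=75, U→A 4·22=88, V→B 2·19=38. Service 420; fixed 55; total 475.
{A, B, C, F}: service 420 + fixed 66 = 486
{A, B, C, D, E, F}: P→A 4·25=100, Q→F 2·17=34, R→A 4·5=20, S→A 5·13=65, T→B 3·25=75, U→A 4·22=88, V→B 2·19=38. Service 420; fixed 97; total 517.
No other subset beats 466.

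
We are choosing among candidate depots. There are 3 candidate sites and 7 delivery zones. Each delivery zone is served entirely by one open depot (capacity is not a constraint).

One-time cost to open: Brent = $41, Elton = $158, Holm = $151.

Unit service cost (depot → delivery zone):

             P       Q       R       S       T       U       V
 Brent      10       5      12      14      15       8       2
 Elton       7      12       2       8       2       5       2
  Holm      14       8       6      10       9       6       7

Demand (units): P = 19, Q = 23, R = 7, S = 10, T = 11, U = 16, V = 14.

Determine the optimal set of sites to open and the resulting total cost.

For any fixed open set, each delivery zone goes to its cheapest open site; total = fixed + service.
{Brent, Elton}: P→Elton 7·19=133, Q→Brent 5·23=115, R→Elton 2·7=14, S→Elton 8·10=80, T→Elton 2·11=22, U→Elton 5·16=80, V→Brent 2·14=28. Service 472; fixed 199; total 671.
{Elton}: service 633 + fixed 158 = 791
{Brent, Elton, Holm}: service 472 + fixed 350 = 822
{Brent}: service 850 + fixed 41 = 891
(All 7 nonempty subsets were checked; Brent and Elton is lowest.)

Open Brent and Elton; minimum total cost 671.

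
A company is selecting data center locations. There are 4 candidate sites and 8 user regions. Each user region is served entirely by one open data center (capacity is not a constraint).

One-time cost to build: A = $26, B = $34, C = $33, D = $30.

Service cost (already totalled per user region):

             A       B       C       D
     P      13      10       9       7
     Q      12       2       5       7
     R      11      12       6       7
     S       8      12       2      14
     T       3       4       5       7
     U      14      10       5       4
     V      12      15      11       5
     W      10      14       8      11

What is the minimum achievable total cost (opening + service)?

For any fixed open set, each user region goes to its cheapest open site; total = fixed + service.
{C}: P→C 9, Q→C 5, R→C 6, S→C 2, T→C 5, U→C 5, V→C 11, W→C 8. Service 51; fixed 33; total 84.
{D}: service 62 + fixed 30 = 92
{C, D}: P→D 7, Q→C 5, R→C 6, S→C 2, T→C 5, U→D 4, V→D 5, W→C 8. Service 42; fixed 63; total 105.
{A, B, C, D}: P→D 7, Q→B 2, R→C 6, S→C 2, T→A 3, U→D 4, V→D 5, W→C 8. Service 37; fixed 123; total 160.
(All 15 nonempty subsets were checked; C only is lowest.)

Minimum total cost: 84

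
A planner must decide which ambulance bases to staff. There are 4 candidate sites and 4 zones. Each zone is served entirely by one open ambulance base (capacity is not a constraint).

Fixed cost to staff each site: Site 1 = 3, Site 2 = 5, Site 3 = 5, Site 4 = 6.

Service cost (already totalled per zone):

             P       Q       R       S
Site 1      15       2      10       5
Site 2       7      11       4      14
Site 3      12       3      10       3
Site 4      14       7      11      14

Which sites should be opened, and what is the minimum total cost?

Open Site 1 and Site 2; minimum total cost 26.

For any fixed open set, each zone goes to its cheapest open site; total = fixed + service.
{Site 1, Site 2}: P→Site 2 7, Q→Site 1 2, R→Site 2 4, S→Site 1 5. Service 18; fixed 8; total 26.
{Site 2, Site 3}: service 17 + fixed 10 = 27
{Site 1, Site 2, Site 3}: P→Site 2 7, Q→Site 1 2, R→Site 2 4, S→Site 3 3. Service 16; fixed 13; total 29.
{Site 1, Site 2, Site 3, Site 4}: service 16 + fixed 19 = 35
No other subset beats 26.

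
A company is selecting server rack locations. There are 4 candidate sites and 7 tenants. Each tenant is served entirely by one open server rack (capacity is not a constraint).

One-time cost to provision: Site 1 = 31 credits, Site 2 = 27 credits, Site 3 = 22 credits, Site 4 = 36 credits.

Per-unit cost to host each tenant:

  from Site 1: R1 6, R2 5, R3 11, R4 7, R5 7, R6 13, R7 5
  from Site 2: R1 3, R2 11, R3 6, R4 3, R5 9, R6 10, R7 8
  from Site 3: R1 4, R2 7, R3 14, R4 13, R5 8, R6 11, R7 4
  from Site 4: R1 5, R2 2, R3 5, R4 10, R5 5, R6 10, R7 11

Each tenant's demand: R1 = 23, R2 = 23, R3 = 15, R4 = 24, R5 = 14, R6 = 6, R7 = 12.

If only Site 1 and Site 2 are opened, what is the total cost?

Each tenant is assigned to its cheapest site among the open ones.
{Site 1, Site 2}: R1→Site 2 3·23=69, R2→Site 1 5·23=115, R3→Site 2 6·15=90, R4→Site 2 3·24=72, R5→Site 1 7·14=98, R6→Site 2 10·6=60, R7→Site 1 5·12=60. Service 564; fixed 58; total 622.

Total cost: 622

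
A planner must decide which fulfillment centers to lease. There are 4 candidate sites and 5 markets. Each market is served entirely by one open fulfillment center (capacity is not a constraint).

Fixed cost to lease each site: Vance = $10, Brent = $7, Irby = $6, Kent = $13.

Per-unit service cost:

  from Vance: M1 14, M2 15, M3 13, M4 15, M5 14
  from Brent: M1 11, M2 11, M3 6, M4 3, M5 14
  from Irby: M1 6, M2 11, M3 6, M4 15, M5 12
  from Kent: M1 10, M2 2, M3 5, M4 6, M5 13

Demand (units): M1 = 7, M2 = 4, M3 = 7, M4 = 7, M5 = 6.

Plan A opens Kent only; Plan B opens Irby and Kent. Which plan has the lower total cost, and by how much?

Plan B is cheaper by 28.

Plan A: {Kent}: M1→Kent 10·7=70, M2→Kent 2·4=8, M3→Kent 5·7=35, M4→Kent 6·7=42, M5→Kent 13·6=78. Service 233; fixed 13; total 246.
Plan B: {Irby, Kent}: M1→Irby 6·7=42, M2→Kent 2·4=8, M3→Kent 5·7=35, M4→Kent 6·7=42, M5→Irby 12·6=72. Service 199; fixed 19; total 218.
Difference: |246 − 218| = 28.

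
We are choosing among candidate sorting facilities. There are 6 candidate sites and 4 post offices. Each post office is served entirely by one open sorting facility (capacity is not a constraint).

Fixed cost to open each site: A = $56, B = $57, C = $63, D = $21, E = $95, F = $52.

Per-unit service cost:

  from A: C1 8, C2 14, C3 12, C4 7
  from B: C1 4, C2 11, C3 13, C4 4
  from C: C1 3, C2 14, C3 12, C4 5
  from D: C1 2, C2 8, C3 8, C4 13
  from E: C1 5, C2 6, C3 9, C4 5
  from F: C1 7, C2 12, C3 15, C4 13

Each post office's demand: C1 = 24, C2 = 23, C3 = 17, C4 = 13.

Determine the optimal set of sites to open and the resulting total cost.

Open B and D; minimum total cost 498.

For any fixed open set, each post office goes to its cheapest open site; total = fixed + service.
{B, D}: C1→D 2·24=48, C2→D 8·23=184, C3→D 8·17=136, C4→B 4·13=52. Service 420; fixed 78; total 498.
{D, E}: C1→D 2·24=48, C2→E 6·23=138, C3→D 8·17=136, C4→E 5·13=65. Service 387; fixed 116; total 503.
{C, D}: service 433 + fixed 84 = 517
{A, B, C, D, E, F}: service 374 + fixed 344 = 718
No other subset beats 498.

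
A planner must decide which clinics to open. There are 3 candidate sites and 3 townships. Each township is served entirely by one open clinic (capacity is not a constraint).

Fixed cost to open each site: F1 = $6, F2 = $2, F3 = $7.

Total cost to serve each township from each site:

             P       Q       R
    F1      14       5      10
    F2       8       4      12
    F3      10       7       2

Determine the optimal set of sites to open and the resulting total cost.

For any fixed open set, each township goes to its cheapest open site; total = fixed + service.
{F2, F3}: P→F2 8, Q→F2 4, R→F3 2. Service 14; fixed 9; total 23.
{F2}: P→F2 8, Q→F2 4, R→F2 12. Service 24; fixed 2; total 26.
{F3}: service 19 + fixed 7 = 26
{F1, F2, F3}: service 14 + fixed 15 = 29
(All 7 nonempty subsets were checked; F2 and F3 is lowest.)

Open F2 and F3; minimum total cost 23.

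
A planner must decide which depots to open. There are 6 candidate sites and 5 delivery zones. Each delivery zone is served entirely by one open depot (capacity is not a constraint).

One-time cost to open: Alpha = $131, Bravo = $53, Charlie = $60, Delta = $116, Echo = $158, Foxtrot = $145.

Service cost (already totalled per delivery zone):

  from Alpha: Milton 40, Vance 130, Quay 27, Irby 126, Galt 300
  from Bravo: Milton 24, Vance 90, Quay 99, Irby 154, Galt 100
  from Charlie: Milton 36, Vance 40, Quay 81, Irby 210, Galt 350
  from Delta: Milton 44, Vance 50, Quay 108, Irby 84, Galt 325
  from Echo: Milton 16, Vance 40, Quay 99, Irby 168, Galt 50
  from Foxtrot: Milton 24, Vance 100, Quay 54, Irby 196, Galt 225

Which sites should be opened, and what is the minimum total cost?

Open Bravo and Charlie; minimum total cost 512.

For any fixed open set, each delivery zone goes to its cheapest open site; total = fixed + service.
{Bravo, Charlie}: Milton→Bravo 24, Vance→Charlie 40, Quay→Charlie 81, Irby→Bravo 154, Galt→Bravo 100. Service 399; fixed 113; total 512.
{Bravo}: Milton→Bravo 24, Vance→Bravo 90, Quay→Bravo 99, Irby→Bravo 154, Galt→Bravo 100. Service 467; fixed 53; total 520.
{Bravo, Delta}: Milton→Bravo 24, Vance→Delta 50, Quay→Bravo 99, Irby→Delta 84, Galt→Bravo 100. Service 357; fixed 169; total 526.
{Alpha, Bravo, Charlie, Delta, Echo, Foxtrot}: service 217 + fixed 663 = 880
No other subset beats 512.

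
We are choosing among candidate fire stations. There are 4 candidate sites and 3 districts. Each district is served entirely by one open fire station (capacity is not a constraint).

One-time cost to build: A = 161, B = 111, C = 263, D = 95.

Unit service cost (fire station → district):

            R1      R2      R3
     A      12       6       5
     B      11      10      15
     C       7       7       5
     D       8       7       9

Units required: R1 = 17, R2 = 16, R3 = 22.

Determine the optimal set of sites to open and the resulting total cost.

For any fixed open set, each district goes to its cheapest open site; total = fixed + service.
{D}: R1→D 8·17=136, R2→D 7·16=112, R3→D 9·22=198. Service 446; fixed 95; total 541.
{A}: service 410 + fixed 161 = 571
{A, D}: service 342 + fixed 256 = 598
{A, B, C, D}: service 325 + fixed 630 = 955
No other subset beats 541.

Open D only; minimum total cost 541.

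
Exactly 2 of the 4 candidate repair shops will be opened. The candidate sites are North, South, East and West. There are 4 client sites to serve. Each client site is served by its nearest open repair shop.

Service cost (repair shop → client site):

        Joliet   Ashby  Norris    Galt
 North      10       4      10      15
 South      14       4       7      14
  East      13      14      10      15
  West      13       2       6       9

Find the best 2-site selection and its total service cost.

With exactly 2 open, each client site uses its cheapest among the chosen.
{North, West}: Joliet→North 10, Ashby→West 2, Norris→West 6, Galt→West 9. Service cost 27.
{South, West}: service cost 30
{East, West}: service cost 30
Among all 6 size-2 choices, {North, West} is lowest.

Choose North and West; total service cost 27.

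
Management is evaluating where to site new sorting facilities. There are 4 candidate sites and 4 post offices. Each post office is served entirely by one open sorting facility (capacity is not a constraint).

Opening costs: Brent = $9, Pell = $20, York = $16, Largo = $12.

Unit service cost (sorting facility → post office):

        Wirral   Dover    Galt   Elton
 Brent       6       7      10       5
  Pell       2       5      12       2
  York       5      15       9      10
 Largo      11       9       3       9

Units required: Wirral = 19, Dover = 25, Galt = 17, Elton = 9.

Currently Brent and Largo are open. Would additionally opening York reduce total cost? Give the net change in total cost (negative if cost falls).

Yes — net change −3 (cost falls by 3).

Current service cost with {Brent, Largo}: 385.
Adding York: each post office re-picks its cheapest; new service cost 366, saving 19.
Extra fixed cost: 16. Net change = 16 − 19 = -3.
(Totals: 406 → 403.)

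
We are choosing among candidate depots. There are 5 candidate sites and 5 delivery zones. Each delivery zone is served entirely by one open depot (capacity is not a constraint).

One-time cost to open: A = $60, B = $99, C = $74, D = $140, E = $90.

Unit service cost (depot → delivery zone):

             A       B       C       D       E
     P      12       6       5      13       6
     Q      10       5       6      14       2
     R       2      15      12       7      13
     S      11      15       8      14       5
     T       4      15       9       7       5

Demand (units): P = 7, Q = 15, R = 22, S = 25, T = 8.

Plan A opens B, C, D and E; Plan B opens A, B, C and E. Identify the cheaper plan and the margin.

Plan A: {B, C, D, E}: P→C 5·7=35, Q→E 2·15=30, R→D 7·22=154, S→E 5·25=125, T→E 5·8=40. Service 384; fixed 403; total 787.
Plan B: {A, B, C, E}: P→C 5·7=35, Q→E 2·15=30, R→A 2·22=44, S→E 5·25=125, T→A 4·8=32. Service 266; fixed 323; total 589.
Difference: |787 − 589| = 198.

Plan B is cheaper by 198.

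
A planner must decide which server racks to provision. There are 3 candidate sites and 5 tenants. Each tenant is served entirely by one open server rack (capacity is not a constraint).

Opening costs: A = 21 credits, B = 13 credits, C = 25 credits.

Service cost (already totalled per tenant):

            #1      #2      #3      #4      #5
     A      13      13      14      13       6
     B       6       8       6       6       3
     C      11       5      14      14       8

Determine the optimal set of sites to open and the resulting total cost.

For any fixed open set, each tenant goes to its cheapest open site; total = fixed + service.
{B}: #1→B 6, #2→B 8, #3→B 6, #4→B 6, #5→B 3. Service 29; fixed 13; total 42.
{A, B}: #1→B 6, #2→B 8, #3→B 6, #4→B 6, #5→B 3. Service 29; fixed 34; total 63.
{B, C}: service 26 + fixed 38 = 64
{A, B, C}: #1→B 6, #2→C 5, #3→B 6, #4→B 6, #5→B 3. Service 26; fixed 59; total 85.
(All 7 nonempty subsets were checked; B only is lowest.)

Open B only; minimum total cost 42.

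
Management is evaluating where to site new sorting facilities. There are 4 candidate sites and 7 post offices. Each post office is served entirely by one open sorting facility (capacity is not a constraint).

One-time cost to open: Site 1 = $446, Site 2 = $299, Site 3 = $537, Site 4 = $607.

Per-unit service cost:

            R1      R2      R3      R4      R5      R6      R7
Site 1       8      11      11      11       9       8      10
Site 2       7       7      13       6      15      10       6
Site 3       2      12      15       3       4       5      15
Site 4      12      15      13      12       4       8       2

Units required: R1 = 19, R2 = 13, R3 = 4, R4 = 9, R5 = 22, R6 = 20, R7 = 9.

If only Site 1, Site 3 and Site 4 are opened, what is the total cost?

Total cost: 2048

Each post office is assigned to its cheapest site among the open ones.
{Site 1, Site 3, Site 4}: R1→Site 3 2·19=38, R2→Site 1 11·13=143, R3→Site 1 11·4=44, R4→Site 3 3·9=27, R5→Site 3 4·22=88, R6→Site 3 5·20=100, R7→Site 4 2·9=18. Service 458; fixed 1590; total 2048.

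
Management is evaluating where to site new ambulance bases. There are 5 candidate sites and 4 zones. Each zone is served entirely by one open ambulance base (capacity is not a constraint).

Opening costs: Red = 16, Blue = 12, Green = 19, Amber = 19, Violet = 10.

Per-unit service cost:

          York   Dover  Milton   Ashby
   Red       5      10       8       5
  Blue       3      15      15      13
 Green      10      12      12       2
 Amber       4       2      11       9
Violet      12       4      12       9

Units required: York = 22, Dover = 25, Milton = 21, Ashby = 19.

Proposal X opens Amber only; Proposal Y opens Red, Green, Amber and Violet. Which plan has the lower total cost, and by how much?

Proposal X: {Amber}: York→Amber 4·22=88, Dover→Amber 2·25=50, Milton→Amber 11·21=231, Ashby→Amber 9·19=171. Service 540; fixed 19; total 559.
Proposal Y: {Red, Green, Amber, Violet}: York→Amber 4·22=88, Dover→Amber 2·25=50, Milton→Red 8·21=168, Ashby→Green 2·19=38. Service 344; fixed 64; total 408.
Difference: |559 − 408| = 151.

Proposal Y is cheaper by 151.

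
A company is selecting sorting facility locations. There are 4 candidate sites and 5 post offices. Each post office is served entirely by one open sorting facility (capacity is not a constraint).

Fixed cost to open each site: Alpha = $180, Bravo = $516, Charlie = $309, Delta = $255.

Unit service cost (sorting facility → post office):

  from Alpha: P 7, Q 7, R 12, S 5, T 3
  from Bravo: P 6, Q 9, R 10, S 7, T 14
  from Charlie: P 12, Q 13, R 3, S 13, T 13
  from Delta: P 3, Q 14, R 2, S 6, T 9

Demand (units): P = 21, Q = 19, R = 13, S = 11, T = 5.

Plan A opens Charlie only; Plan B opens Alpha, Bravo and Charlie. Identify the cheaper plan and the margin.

Plan A: {Charlie}: P→Charlie 12·21=252, Q→Charlie 13·19=247, R→Charlie 3·13=39, S→Charlie 13·11=143, T→Charlie 13·5=65. Service 746; fixed 309; total 1055.
Plan B: {Alpha, Bravo, Charlie}: P→Bravo 6·21=126, Q→Alpha 7·19=133, R→Charlie 3·13=39, S→Alpha 5·11=55, T→Alpha 3·5=15. Service 368; fixed 1005; total 1373.
Difference: |1055 − 1373| = 318.

Plan A is cheaper by 318.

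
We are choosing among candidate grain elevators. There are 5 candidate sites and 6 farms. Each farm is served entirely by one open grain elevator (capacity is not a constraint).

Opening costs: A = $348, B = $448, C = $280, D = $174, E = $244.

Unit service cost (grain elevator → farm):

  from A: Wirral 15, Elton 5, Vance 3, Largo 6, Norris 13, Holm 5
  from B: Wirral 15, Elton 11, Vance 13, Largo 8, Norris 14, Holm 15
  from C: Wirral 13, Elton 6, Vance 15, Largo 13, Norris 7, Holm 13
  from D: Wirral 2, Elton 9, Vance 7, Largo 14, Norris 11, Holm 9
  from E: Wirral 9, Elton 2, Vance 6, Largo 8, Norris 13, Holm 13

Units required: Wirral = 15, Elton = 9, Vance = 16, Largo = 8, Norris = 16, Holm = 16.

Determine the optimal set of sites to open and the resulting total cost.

Open D only; minimum total cost 829.

For any fixed open set, each farm goes to its cheapest open site; total = fixed + service.
{D}: Wirral→D 2·15=30, Elton→D 9·9=81, Vance→D 7·16=112, Largo→D 14·8=112, Norris→D 11·16=176, Holm→D 9·16=144. Service 655; fixed 174; total 829.
{D, E}: Wirral→D 2·15=30, Elton→E 2·9=18, Vance→E 6·16=96, Largo→E 8·8=64, Norris→D 11·16=176, Holm→D 9·16=144. Service 528; fixed 418; total 946.
{A, D}: Wirral→D 2·15=30, Elton→A 5·9=45, Vance→A 3·16=48, Largo→A 6·8=48, Norris→D 11·16=176, Holm→A 5·16=80. Service 427; fixed 522; total 949.
{A, B, C, D, E}: service 336 + fixed 1494 = 1830
No other subset beats 829.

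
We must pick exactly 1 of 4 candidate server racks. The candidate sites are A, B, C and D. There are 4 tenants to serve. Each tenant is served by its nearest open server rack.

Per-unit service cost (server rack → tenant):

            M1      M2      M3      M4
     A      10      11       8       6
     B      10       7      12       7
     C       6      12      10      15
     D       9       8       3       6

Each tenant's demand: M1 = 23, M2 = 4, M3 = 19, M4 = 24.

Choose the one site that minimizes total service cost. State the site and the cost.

Choose D only; total service cost 440.

With exactly 1 open, each tenant uses its cheapest among the chosen.
{D}: M1→D 9·23=207, M2→D 8·4=32, M3→D 3·19=57, M4→D 6·24=144. Service cost 440.
{A}: service cost 570
{B}: service cost 654
Among all 4 size-1 choices, {D} is lowest.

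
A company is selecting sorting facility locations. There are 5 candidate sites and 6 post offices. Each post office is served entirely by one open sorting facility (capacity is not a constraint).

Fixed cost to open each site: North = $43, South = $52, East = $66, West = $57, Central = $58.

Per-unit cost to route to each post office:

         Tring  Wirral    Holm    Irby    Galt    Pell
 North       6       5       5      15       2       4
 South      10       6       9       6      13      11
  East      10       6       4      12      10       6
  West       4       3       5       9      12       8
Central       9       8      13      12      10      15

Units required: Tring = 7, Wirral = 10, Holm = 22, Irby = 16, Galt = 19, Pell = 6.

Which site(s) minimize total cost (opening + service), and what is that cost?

For any fixed open set, each post office goes to its cheapest open site; total = fixed + service.
{North, South}: Tring→North 6·7=42, Wirral→North 5·10=50, Holm→North 5·22=110, Irby→South 6·16=96, Galt→North 2·19=38, Pell→North 4·6=24. Service 360; fixed 95; total 455.
{North, West}: Tring→West 4·7=28, Wirral→West 3·10=30, Holm→North 5·22=110, Irby→West 9·16=144, Galt→North 2·19=38, Pell→North 4·6=24. Service 374; fixed 100; total 474.
{North, South, West}: Tring→West 4·7=28, Wirral→West 3·10=30, Holm→North 5·22=110, Irby→South 6·16=96, Galt→North 2·19=38, Pell→North 4·6=24. Service 326; fixed 152; total 478.
{North, South, East, West, Central}: Tring→West 4·7=28, Wirral→West 3·10=30, Holm→East 4·22=88, Irby→South 6·16=96, Galt→North 2·19=38, Pell→North 4·6=24. Service 304; fixed 276; total 580.
No other subset beats 455.

Open North and South; minimum total cost 455.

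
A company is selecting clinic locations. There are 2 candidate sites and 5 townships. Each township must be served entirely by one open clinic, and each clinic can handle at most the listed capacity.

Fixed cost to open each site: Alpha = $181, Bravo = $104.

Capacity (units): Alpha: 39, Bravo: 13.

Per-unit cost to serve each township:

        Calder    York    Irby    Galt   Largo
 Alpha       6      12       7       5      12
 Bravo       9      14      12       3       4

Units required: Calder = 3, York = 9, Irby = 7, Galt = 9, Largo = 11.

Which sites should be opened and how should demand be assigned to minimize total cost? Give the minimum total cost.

Minimum total cost: 533

Open {Alpha}: Calder→Alpha 6·3=18, York→Alpha 12·9=108, Irby→Alpha 7·7=49, Galt→Alpha 5·9=45, Largo→Alpha 12·11=132.
Loads: Alpha carries 39/39. Service 352; fixed 181; total 533.
Next best feasible plan costs 549.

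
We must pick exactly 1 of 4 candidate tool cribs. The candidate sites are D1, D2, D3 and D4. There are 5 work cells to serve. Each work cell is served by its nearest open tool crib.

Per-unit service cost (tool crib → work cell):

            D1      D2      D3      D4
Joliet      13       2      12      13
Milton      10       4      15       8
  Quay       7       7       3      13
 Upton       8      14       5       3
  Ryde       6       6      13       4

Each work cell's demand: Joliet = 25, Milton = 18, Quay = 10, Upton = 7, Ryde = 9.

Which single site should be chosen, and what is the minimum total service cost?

Choose D2 only; total service cost 344.

With exactly 1 open, each work cell uses its cheapest among the chosen.
{D2}: Joliet→D2 2·25=50, Milton→D2 4·18=72, Quay→D2 7·10=70, Upton→D2 14·7=98, Ryde→D2 6·9=54. Service cost 344.
{D4}: service cost 656
{D1}: service cost 685
Among all 4 size-1 choices, {D2} is lowest.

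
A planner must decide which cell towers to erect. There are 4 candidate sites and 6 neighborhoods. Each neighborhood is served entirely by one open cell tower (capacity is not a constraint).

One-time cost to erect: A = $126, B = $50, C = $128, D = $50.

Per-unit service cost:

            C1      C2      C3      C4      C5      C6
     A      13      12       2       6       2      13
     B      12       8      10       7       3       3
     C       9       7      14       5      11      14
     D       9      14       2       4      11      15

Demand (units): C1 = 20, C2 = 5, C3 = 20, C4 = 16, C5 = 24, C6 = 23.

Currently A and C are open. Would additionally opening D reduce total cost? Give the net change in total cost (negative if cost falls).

Current service cost with {A, C}: 682.
Adding D: each neighborhood re-picks its cheapest; new service cost 666, saving 16.
Extra fixed cost: 50. Net change = 50 − 16 = 34.
(Totals: 936 → 970.)

No — net change +34 (cost rises by 34).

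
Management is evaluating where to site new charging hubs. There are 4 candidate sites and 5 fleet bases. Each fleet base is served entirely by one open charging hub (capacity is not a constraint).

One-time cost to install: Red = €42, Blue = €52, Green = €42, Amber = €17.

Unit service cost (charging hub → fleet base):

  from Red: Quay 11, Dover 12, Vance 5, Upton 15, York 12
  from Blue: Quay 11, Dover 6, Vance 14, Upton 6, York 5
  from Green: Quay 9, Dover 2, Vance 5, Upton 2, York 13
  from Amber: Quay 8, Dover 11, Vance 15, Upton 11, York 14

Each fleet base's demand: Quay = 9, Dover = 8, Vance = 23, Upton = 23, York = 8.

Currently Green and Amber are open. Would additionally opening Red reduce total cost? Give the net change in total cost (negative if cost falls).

No — net change +34 (cost rises by 34).

Current service cost with {Green, Amber}: 353.
Adding Red: each fleet base re-picks its cheapest; new service cost 345, saving 8.
Extra fixed cost: 42. Net change = 42 − 8 = 34.
(Totals: 412 → 446.)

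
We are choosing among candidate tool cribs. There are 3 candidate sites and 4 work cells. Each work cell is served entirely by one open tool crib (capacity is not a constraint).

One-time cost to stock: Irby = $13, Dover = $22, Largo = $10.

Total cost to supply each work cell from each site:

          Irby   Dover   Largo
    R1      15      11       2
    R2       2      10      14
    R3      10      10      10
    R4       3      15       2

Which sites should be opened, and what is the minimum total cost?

Open Largo only; minimum total cost 38.

For any fixed open set, each work cell goes to its cheapest open site; total = fixed + service.
{Largo}: R1→Largo 2, R2→Largo 14, R3→Largo 10, R4→Largo 2. Service 28; fixed 10; total 38.
{Irby, Largo}: service 16 + fixed 23 = 39
{Irby}: R1→Irby 15, R2→Irby 2, R3→Irby 10, R4→Irby 3. Service 30; fixed 13; total 43.
{Irby, Dover, Largo}: R1→Largo 2, R2→Irby 2, R3→Irby 10, R4→Largo 2. Service 16; fixed 45; total 61.
(All 7 nonempty subsets were checked; Largo only is lowest.)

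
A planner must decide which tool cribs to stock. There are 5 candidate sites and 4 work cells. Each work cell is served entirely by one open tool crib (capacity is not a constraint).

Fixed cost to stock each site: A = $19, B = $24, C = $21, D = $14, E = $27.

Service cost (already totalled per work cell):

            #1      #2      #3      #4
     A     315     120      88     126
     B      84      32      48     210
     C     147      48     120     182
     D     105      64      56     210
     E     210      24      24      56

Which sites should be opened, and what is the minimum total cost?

For any fixed open set, each work cell goes to its cheapest open site; total = fixed + service.
{B, E}: #1→B 84, #2→E 24, #3→E 24, #4→E 56. Service 188; fixed 51; total 239.
{D, E}: #1→D 105, #2→E 24, #3→E 24, #4→E 56. Service 209; fixed 41; total 250.
{B, D, E}: service 188 + fixed 65 = 253
{A, B, C, D, E}: service 188 + fixed 105 = 293
No other subset beats 239.

Open B and E; minimum total cost 239.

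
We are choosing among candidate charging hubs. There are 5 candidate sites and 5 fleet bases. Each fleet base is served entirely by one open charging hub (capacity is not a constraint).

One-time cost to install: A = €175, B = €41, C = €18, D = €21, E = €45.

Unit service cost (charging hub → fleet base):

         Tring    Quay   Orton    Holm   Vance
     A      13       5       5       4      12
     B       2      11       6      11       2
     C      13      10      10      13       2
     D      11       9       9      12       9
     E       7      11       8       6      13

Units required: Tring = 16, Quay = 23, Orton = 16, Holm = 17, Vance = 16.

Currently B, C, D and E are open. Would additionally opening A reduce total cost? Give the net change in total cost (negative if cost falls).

Current service cost with {B, C, D, E}: 469.
Adding A: each fleet base re-picks its cheapest; new service cost 327, saving 142.
Extra fixed cost: 175. Net change = 175 − 142 = 33.
(Totals: 594 → 627.)

No — net change +33 (cost rises by 33).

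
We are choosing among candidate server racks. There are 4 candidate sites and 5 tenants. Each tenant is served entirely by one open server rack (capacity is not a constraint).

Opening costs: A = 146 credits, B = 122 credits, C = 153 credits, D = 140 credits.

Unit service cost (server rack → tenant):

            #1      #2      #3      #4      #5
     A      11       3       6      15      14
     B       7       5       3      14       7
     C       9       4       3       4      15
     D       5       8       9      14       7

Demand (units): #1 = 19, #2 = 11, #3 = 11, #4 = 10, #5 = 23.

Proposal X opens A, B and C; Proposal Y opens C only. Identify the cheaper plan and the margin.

Proposal X: {A, B, C}: #1→B 7·19=133, #2→A 3·11=33, #3→B 3·11=33, #4→C 4·10=40, #5→B 7·23=161. Service 400; fixed 421; total 821.
Proposal Y: {C}: #1→C 9·19=171, #2→C 4·11=44, #3→C 3·11=33, #4→C 4·10=40, #5→C 15·23=345. Service 633; fixed 153; total 786.
Difference: |821 − 786| = 35.

Proposal Y is cheaper by 35.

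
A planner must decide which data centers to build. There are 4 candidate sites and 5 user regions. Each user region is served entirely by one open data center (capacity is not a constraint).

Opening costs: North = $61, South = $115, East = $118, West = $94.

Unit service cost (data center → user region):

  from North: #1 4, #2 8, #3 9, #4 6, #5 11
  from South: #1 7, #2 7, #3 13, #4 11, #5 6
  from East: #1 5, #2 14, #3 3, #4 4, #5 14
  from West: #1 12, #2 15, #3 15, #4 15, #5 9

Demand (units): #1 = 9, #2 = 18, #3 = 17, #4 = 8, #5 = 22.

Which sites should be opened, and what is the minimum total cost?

For any fixed open set, each user region goes to its cheapest open site; total = fixed + service.
{South, East}: #1→East 5·9=45, #2→South 7·18=126, #3→East 3·17=51, #4→East 4·8=32, #5→South 6·22=132. Service 386; fixed 233; total 619.
{North, South}: #1→North 4·9=36, #2→South 7·18=126, #3→North 9·17=153, #4→North 6·8=48, #5→South 6·22=132. Service 495; fixed 176; total 671.
{North, South, East}: service 377 + fixed 294 = 671
{North, South, East, West}: #1→North 4·9=36, #2→South 7·18=126, #3→East 3·17=51, #4→East 4·8=32, #5→South 6·22=132. Service 377; fixed 388; total 765.
No other subset beats 619.

Open South and East; minimum total cost 619.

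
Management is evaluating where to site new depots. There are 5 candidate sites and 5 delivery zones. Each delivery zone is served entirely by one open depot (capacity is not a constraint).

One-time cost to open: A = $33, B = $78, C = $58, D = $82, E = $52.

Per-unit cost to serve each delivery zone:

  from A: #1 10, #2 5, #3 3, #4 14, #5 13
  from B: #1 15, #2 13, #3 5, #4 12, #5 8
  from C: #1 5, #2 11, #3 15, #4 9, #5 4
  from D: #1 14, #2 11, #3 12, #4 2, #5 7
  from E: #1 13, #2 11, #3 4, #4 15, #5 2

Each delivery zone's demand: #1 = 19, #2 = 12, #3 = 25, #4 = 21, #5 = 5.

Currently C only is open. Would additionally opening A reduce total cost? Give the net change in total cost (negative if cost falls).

Current service cost with {C}: 811.
Adding A: each delivery zone re-picks its cheapest; new service cost 439, saving 372.
Extra fixed cost: 33. Net change = 33 − 372 = -339.
(Totals: 869 → 530.)

Yes — net change −339 (cost falls by 339).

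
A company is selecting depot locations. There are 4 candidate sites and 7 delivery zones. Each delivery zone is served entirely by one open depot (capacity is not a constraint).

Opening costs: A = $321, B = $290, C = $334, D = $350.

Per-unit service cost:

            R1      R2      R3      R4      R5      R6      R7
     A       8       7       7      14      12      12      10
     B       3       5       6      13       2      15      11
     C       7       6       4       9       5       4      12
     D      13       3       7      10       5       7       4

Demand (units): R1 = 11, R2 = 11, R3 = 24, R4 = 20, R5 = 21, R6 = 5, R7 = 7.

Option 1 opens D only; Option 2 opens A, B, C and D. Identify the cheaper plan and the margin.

Option 1: {D}: R1→D 13·11=143, R2→D 3·11=33, R3→D 7·24=168, R4→D 10·20=200, R5→D 5·21=105, R6→D 7·5=35, R7→D 4·7=28. Service 712; fixed 350; total 1062.
Option 2: {A, B, C, D}: R1→B 3·11=33, R2→D 3·11=33, R3→C 4·24=96, R4→C 9·20=180, R5→B 2·21=42, R6→C 4·5=20, R7→D 4·7=28. Service 432; fixed 1295; total 1727.
Difference: |1062 − 1727| = 665.

Option 1 is cheaper by 665.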